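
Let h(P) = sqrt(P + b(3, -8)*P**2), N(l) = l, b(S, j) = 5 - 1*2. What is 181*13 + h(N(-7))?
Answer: 2353 + 2*sqrt(35) ≈ 2364.8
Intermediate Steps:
b(S, j) = 3 (b(S, j) = 5 - 2 = 3)
h(P) = sqrt(P + 3*P**2)
181*13 + h(N(-7)) = 181*13 + sqrt(-7*(1 + 3*(-7))) = 2353 + sqrt(-7*(1 - 21)) = 2353 + sqrt(-7*(-20)) = 2353 + sqrt(140) = 2353 + 2*sqrt(35)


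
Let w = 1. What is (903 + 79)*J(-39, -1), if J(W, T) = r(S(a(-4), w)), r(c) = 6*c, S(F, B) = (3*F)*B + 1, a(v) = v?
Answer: -64812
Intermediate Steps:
S(F, B) = 1 + 3*B*F (S(F, B) = 3*B*F + 1 = 1 + 3*B*F)
J(W, T) = -66 (J(W, T) = 6*(1 + 3*1*(-4)) = 6*(1 - 12) = 6*(-11) = -66)
(903 + 79)*J(-39, -1) = (903 + 79)*(-66) = 982*(-66) = -64812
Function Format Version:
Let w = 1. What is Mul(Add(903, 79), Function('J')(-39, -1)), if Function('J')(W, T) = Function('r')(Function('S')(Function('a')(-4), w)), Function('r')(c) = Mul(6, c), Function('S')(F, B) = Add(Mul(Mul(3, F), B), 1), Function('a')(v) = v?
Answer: -64812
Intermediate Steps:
Function('S')(F, B) = Add(1, Mul(3, B, F)) (Function('S')(F, B) = Add(Mul(3, B, F), 1) = Add(1, Mul(3, B, F)))
Function('J')(W, T) = -66 (Function('J')(W, T) = Mul(6, Add(1, Mul(3, 1, -4))) = Mul(6, Add(1, -12)) = Mul(6, -11) = -66)
Mul(Add(903, 79), Function('J')(-39, -1)) = Mul(Add(903, 79), -66) = Mul(982, -66) = -64812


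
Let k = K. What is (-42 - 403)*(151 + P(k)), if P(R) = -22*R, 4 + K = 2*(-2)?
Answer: -145515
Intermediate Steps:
K = -8 (K = -4 + 2*(-2) = -4 - 4 = -8)
k = -8
P(R) = -22*R
(-42 - 403)*(151 + P(k)) = (-42 - 403)*(151 - 22*(-8)) = -445*(151 + 176) = -445*327 = -145515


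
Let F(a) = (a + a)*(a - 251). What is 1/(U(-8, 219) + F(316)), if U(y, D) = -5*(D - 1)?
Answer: 1/39990 ≈ 2.5006e-5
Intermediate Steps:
U(y, D) = 5 - 5*D (U(y, D) = -5*(-1 + D) = 5 - 5*D)
F(a) = 2*a*(-251 + a) (F(a) = (2*a)*(-251 + a) = 2*a*(-251 + a))
1/(U(-8, 219) + F(316)) = 1/((5 - 5*219) + 2*316*(-251 + 316)) = 1/((5 - 1095) + 2*316*65) = 1/(-1090 + 41080) = 1/39990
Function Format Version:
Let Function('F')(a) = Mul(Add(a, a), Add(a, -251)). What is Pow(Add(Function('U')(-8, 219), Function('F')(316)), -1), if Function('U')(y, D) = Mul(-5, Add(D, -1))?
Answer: Rational(1, 39990) ≈ 2.5006e-5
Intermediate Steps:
Function('U')(y, D) = Add(5, Mul(-5, D)) (Function('U')(y, D) = Mul(-5, Add(-1, D)) = Add(5, Mul(-5, D)))
Function('F')(a) = Mul(2, a, Add(-251, a)) (Function('F')(a) = Mul(Mul(2, a), Add(-251, a)) = Mul(2, a, Add(-251, a)))
Pow(Add(Function('U')(-8, 219), Function('F')(316)), -1) = Pow(Add(Add(5, Mul(-5, 219)), Mul(2, 316, Add(-251, 316))), -1) = Pow(Add(Add(5, -1095), Mul(2, 316, 65)), -1) = Pow(Add(-1090, 41080), -1) = Pow(39990, -1) = Rational(1, 39990)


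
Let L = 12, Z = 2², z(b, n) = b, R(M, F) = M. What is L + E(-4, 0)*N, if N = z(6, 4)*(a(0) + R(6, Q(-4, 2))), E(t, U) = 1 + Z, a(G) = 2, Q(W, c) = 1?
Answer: 252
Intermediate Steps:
Z = 4
E(t, U) = 5 (E(t, U) = 1 + 4 = 5)
N = 48 (N = 6*(2 + 6) = 6*8 = 48)
L + E(-4, 0)*N = 12 + 5*48 = 12 + 240 = 252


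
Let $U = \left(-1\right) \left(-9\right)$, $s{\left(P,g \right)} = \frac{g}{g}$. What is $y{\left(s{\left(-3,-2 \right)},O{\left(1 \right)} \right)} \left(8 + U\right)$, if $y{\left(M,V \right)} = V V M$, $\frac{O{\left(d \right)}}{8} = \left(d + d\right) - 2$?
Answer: $0$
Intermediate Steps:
$O{\left(d \right)} = -16 + 16 d$ ($O{\left(d \right)} = 8 \left(\left(d + d\right) - 2\right) = 8 \left(2 d - 2\right) = 8 \left(-2 + 2 d\right) = -16 + 16 d$)
$s{\left(P,g \right)} = 1$
$y{\left(M,V \right)} = M V^{2}$ ($y{\left(M,V \right)} = V^{2} M = M V^{2}$)
$U = 9$
$y{\left(s{\left(-3,-2 \right)},O{\left(1 \right)} \right)} \left(8 + U\right) = 1 \left(-16 + 16 \cdot 1\right)^{2} \left(8 + 9\right) = 1 \left(-16 + 16\right)^{2} \cdot 17 = 1 \cdot 0^{2} \cdot 17 = 1 \cdot 0 \cdot 17 = 0 \cdot 17 = 0$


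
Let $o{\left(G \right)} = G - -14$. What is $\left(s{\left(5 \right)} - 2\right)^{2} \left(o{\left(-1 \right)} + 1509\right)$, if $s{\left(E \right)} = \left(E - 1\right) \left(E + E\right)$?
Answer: $2197768$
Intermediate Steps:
$o{\left(G \right)} = 14 + G$ ($o{\left(G \right)} = G + 14 = 14 + G$)
$s{\left(E \right)} = 2 E \left(-1 + E\right)$ ($s{\left(E \right)} = \left(-1 + E\right) 2 E = 2 E \left(-1 + E\right)$)
$\left(s{\left(5 \right)} - 2\right)^{2} \left(o{\left(-1 \right)} + 1509\right) = \left(2 \cdot 5 \left(-1 + 5\right) - 2\right)^{2} \left(\left(14 - 1\right) + 1509\right) = \left(2 \cdot 5 \cdot 4 - 2\right)^{2} \left(13 + 1509\right) = \left(40 - 2\right)^{2} \cdot 1522 = 38^{2} \cdot 1522 = 1444 \cdot 1522 = 2197768$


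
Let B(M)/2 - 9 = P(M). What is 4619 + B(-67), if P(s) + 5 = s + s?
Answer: 4359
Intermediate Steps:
P(s) = -5 + 2*s (P(s) = -5 + (s + s) = -5 + 2*s)
B(M) = 8 + 4*M (B(M) = 18 + 2*(-5 + 2*M) = 18 + (-10 + 4*M) = 8 + 4*M)
4619 + B(-67) = 4619 + (8 + 4*(-67)) = 4619 + (8 - 268) = 4619 - 260 = 4359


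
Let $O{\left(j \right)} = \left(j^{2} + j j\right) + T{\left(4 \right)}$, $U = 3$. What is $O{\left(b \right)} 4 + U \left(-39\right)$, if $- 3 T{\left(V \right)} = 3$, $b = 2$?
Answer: $-89$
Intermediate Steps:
$T{\left(V \right)} = -1$ ($T{\left(V \right)} = \left(- \frac{1}{3}\right) 3 = -1$)
$O{\left(j \right)} = -1 + 2 j^{2}$ ($O{\left(j \right)} = \left(j^{2} + j j\right) - 1 = \left(j^{2} + j^{2}\right) - 1 = 2 j^{2} - 1 = -1 + 2 j^{2}$)
$O{\left(b \right)} 4 + U \left(-39\right) = \left(-1 + 2 \cdot 2^{2}\right) 4 + 3 \left(-39\right) = \left(-1 + 2 \cdot 4\right) 4 - 117 = \left(-1 + 8\right) 4 - 117 = 7 \cdot 4 - 117 = 28 - 117 = -89$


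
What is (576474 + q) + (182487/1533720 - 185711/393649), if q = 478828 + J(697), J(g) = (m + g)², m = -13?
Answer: 306534128141995461/201249114760 ≈ 1.5232e+6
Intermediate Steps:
J(g) = (-13 + g)²
q = 946684 (q = 478828 + (-13 + 697)² = 478828 + 684² = 478828 + 467856 = 946684)
(576474 + q) + (182487/1533720 - 185711/393649) = (576474 + 946684) + (182487/1533720 - 185711/393649) = 1523158 + (182487*(1/1533720) - 185711*1/393649) = 1523158 + (60829/511240 - 185711/393649) = 1523158 - 70997616619/201249114760 = 306534128141995461/201249114760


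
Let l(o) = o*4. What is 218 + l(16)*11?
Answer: 922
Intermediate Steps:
l(o) = 4*o
218 + l(16)*11 = 218 + (4*16)*11 = 218 + 64*11 = 218 + 704 = 922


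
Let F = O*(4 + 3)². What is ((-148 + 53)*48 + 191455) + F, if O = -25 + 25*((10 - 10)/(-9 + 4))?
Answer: 185670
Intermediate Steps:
O = -25 (O = -25 + 25*(0/(-5)) = -25 + 25*(0*(-⅕)) = -25 + 25*0 = -25 + 0 = -25)
F = -1225 (F = -25*(4 + 3)² = -25*7² = -25*49 = -1225)
((-148 + 53)*48 + 191455) + F = ((-148 + 53)*48 + 191455) - 1225 = (-95*48 + 191455) - 1225 = (-4560 + 191455) - 1225 = 186895 - 1225 = 185670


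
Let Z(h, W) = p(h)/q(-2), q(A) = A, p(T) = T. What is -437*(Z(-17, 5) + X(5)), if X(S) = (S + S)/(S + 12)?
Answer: -135033/34 ≈ -3971.6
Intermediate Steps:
X(S) = 2*S/(12 + S) (X(S) = (2*S)/(12 + S) = 2*S/(12 + S))
Z(h, W) = -h/2 (Z(h, W) = h/(-2) = h*(-½) = -h/2)
-437*(Z(-17, 5) + X(5)) = -437*(-½*(-17) + 2*5/(12 + 5)) = -437*(17/2 + 2*5/17) = -437*(17/2 + 2*5*(1/17)) = -437*(17/2 + 10/17) = -437*309/34 = -135033/34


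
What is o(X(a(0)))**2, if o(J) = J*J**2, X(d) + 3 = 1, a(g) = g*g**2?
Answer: 64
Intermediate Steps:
a(g) = g**3
X(d) = -2 (X(d) = -3 + 1 = -2)
o(J) = J**3
o(X(a(0)))**2 = ((-2)**3)**2 = (-8)**2 = 64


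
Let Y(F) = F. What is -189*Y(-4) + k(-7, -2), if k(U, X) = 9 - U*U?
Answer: 716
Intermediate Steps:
k(U, X) = 9 - U²
-189*Y(-4) + k(-7, -2) = -189*(-4) + (9 - 1*(-7)²) = 756 + (9 - 1*49) = 756 + (9 - 49) = 756 - 40 = 716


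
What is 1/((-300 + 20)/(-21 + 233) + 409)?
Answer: 53/21607 ≈ 0.0024529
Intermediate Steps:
1/((-300 + 20)/(-21 + 233) + 409) = 1/(-280/212 + 409) = 1/(-280*1/212 + 409) = 1/(-70/53 + 409) = 1/(21607/53) = 53/21607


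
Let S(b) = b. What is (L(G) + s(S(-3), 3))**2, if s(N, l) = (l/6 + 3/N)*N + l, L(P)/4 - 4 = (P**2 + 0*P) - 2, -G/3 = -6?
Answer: 6848689/4 ≈ 1.7122e+6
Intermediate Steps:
G = 18 (G = -3*(-6) = 18)
L(P) = 8 + 4*P**2 (L(P) = 16 + 4*((P**2 + 0*P) - 2) = 16 + 4*((P**2 + 0) - 2) = 16 + 4*(P**2 - 2) = 16 + 4*(-2 + P**2) = 16 + (-8 + 4*P**2) = 8 + 4*P**2)
s(N, l) = l + N*(3/N + l/6) (s(N, l) = (l*(1/6) + 3/N)*N + l = (l/6 + 3/N)*N + l = (3/N + l/6)*N + l = N*(3/N + l/6) + l = l + N*(3/N + l/6))
(L(G) + s(S(-3), 3))**2 = ((8 + 4*18**2) + (3 + 3 + (1/6)*(-3)*3))**2 = ((8 + 4*324) + (3 + 3 - 3/2))**2 = ((8 + 1296) + 9/2)**2 = (1304 + 9/2)**2 = (2617/2)**2 = 6848689/4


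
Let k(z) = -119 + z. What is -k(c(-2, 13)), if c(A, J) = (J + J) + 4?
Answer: 89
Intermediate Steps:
c(A, J) = 4 + 2*J (c(A, J) = 2*J + 4 = 4 + 2*J)
-k(c(-2, 13)) = -(-119 + (4 + 2*13)) = -(-119 + (4 + 26)) = -(-119 + 30) = -1*(-89) = 89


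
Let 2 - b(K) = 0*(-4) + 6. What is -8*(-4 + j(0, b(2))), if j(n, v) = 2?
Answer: 16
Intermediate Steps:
b(K) = -4 (b(K) = 2 - (0*(-4) + 6) = 2 - (0 + 6) = 2 - 1*6 = 2 - 6 = -4)
-8*(-4 + j(0, b(2))) = -8*(-4 + 2) = -8*(-2) = 16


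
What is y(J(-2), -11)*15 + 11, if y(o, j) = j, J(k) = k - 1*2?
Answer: -154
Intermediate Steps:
J(k) = -2 + k (J(k) = k - 2 = -2 + k)
y(J(-2), -11)*15 + 11 = -11*15 + 11 = -165 + 11 = -154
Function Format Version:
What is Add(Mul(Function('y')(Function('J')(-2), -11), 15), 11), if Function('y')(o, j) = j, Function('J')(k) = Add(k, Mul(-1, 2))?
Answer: -154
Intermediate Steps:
Function('J')(k) = Add(-2, k) (Function('J')(k) = Add(k, -2) = Add(-2, k))
Add(Mul(Function('y')(Function('J')(-2), -11), 15), 11) = Add(Mul(-11, 15), 11) = Add(-165, 11) = -154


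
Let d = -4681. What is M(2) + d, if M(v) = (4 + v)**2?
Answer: -4645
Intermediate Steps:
M(2) + d = (4 + 2)**2 - 4681 = 6**2 - 4681 = 36 - 4681 = -4645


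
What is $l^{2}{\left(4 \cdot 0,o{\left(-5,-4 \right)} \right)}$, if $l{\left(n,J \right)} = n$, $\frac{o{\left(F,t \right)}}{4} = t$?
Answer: $0$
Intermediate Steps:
$o{\left(F,t \right)} = 4 t$
$l^{2}{\left(4 \cdot 0,o{\left(-5,-4 \right)} \right)} = \left(4 \cdot 0\right)^{2} = 0^{2} = 0$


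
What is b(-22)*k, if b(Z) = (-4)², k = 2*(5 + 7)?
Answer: 384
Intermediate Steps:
k = 24 (k = 2*12 = 24)
b(Z) = 16
b(-22)*k = 16*24 = 384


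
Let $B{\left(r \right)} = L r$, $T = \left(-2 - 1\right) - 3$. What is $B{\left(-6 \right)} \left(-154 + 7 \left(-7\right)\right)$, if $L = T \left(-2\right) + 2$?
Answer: $17052$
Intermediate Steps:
$T = -6$ ($T = \left(-2 - 1\right) - 3 = -3 - 3 = -6$)
$L = 14$ ($L = \left(-6\right) \left(-2\right) + 2 = 12 + 2 = 14$)
$B{\left(r \right)} = 14 r$
$B{\left(-6 \right)} \left(-154 + 7 \left(-7\right)\right) = 14 \left(-6\right) \left(-154 + 7 \left(-7\right)\right) = - 84 \left(-154 - 49\right) = \left(-84\right) \left(-203\right) = 17052$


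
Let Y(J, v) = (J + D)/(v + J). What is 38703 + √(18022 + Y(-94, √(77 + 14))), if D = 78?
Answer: 38703 + √(1694084 - 18022*√91)/√(94 - √91) ≈ 38837.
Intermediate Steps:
Y(J, v) = (78 + J)/(J + v) (Y(J, v) = (J + 78)/(v + J) = (78 + J)/(J + v))
38703 + √(18022 + Y(-94, √(77 + 14))) = 38703 + √(18022 + (78 - 94)/(-94 + √(77 + 14))) = 38703 + √(18022 - 16/(-94 + √91))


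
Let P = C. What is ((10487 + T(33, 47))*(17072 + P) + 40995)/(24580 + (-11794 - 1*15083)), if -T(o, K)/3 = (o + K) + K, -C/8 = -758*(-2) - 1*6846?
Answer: -603490467/2297 ≈ -2.6273e+5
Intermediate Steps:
C = 42640 (C = -8*(-758*(-2) - 1*6846) = -8*(1516 - 6846) = -8*(-5330) = 42640)
P = 42640
T(o, K) = -6*K - 3*o (T(o, K) = -3*((o + K) + K) = -3*((K + o) + K) = -3*(o + 2*K) = -6*K - 3*o)
((10487 + T(33, 47))*(17072 + P) + 40995)/(24580 + (-11794 - 1*15083)) = ((10487 + (-6*47 - 3*33))*(17072 + 42640) + 40995)/(24580 + (-11794 - 1*15083)) = ((10487 + (-282 - 99))*59712 + 40995)/(24580 + (-11794 - 15083)) = ((10487 - 381)*59712 + 40995)/(24580 - 26877) = (10106*59712 + 40995)/(-2297) = (603449472 + 40995)*(-1/2297) = 603490467*(-1/2297) = -603490467/2297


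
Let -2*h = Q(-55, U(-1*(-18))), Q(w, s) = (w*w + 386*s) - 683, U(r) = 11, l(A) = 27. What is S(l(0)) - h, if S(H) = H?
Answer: 3321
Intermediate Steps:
Q(w, s) = -683 + w² + 386*s (Q(w, s) = (w² + 386*s) - 683 = -683 + w² + 386*s)
h = -3294 (h = -(-683 + (-55)² + 386*11)/2 = -(-683 + 3025 + 4246)/2 = -½*6588 = -3294)
S(l(0)) - h = 27 - 1*(-3294) = 27 + 3294 = 3321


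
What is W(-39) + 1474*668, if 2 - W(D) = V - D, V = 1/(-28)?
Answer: 27568661/28 ≈ 9.8460e+5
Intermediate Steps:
V = -1/28 ≈ -0.035714
W(D) = 57/28 + D (W(D) = 2 - (-1/28 - D) = 2 + (1/28 + D) = 57/28 + D)
W(-39) + 1474*668 = (57/28 - 39) + 1474*668 = -1035/28 + 984632 = 27568661/28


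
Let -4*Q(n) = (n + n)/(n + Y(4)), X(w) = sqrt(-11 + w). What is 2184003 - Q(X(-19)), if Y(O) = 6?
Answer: 48048071/22 + I*sqrt(30)/22 ≈ 2.184e+6 + 0.24896*I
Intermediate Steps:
Q(n) = -n/(2*(6 + n)) (Q(n) = -(n + n)/(4*(n + 6)) = -2*n/(4*(6 + n)) = -n/(2*(6 + n)))
2184003 - Q(X(-19)) = 2184003 - (-1)*sqrt(-11 - 19)/(12 + 2*sqrt(-11 - 19)) = 2184003 - (-1)*sqrt(-30)/(12 + 2*sqrt(-30)) = 2184003 - (-1)*I*sqrt(30)/(12 + 2*(I*sqrt(30))) = 2184003 - (-1)*I*sqrt(30)/(12 + 2*I*sqrt(30)) = 2184003 + I*sqrt(30)/(12 + 2*I*sqrt(30))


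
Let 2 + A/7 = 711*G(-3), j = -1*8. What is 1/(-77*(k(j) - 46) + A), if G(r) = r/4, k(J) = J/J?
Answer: -4/1127 ≈ -0.0035492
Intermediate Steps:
j = -8
k(J) = 1
G(r) = r/4 (G(r) = r*(¼) = r/4)
A = -14987/4 (A = -14 + 7*(711*((¼)*(-3))) = -14 + 7*(711*(-¾)) = -14 + 7*(-2133/4) = -14 - 14931/4 = -14987/4 ≈ -3746.8)
1/(-77*(k(j) - 46) + A) = 1/(-77*(1 - 46) - 14987/4) = 1/(-77*(-45) - 14987/4) = 1/(3465 - 14987/4) = 1/(-1127/4) = -4/1127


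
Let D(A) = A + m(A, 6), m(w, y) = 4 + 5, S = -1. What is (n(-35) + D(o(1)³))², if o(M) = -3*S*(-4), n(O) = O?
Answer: 3076516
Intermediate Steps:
m(w, y) = 9
o(M) = -12 (o(M) = -3*(-1)*(-4) = 3*(-4) = -12)
D(A) = 9 + A (D(A) = A + 9 = 9 + A)
(n(-35) + D(o(1)³))² = (-35 + (9 + (-12)³))² = (-35 + (9 - 1728))² = (-35 - 1719)² = (-1754)² = 3076516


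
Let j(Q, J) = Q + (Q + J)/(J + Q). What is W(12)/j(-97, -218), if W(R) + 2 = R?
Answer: -5/48 ≈ -0.10417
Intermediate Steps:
j(Q, J) = 1 + Q (j(Q, J) = Q + (J + Q)/(J + Q) = Q + 1 = 1 + Q)
W(R) = -2 + R
W(12)/j(-97, -218) = (-2 + 12)/(1 - 97) = 10/(-96) = 10*(-1/96) = -5/48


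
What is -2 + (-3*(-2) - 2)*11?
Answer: 42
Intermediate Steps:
-2 + (-3*(-2) - 2)*11 = -2 + (6 - 2)*11 = -2 + 4*11 = -2 + 44 = 42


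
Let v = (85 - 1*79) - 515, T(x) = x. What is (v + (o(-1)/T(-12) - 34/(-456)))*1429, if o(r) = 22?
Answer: -166411337/228 ≈ -7.2987e+5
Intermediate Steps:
v = -509 (v = (85 - 79) - 515 = 6 - 515 = -509)
(v + (o(-1)/T(-12) - 34/(-456)))*1429 = (-509 + (22/(-12) - 34/(-456)))*1429 = (-509 + (22*(-1/12) - 34*(-1/456)))*1429 = (-509 + (-11/6 + 17/228))*1429 = (-509 - 401/228)*1429 = -116453/228*1429 = -166411337/228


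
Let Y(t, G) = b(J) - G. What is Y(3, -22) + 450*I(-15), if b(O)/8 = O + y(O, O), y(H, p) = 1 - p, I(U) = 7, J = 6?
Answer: 3180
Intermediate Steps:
b(O) = 8 (b(O) = 8*(O + (1 - O)) = 8*1 = 8)
Y(t, G) = 8 - G
Y(3, -22) + 450*I(-15) = (8 - 1*(-22)) + 450*7 = (8 + 22) + 3150 = 30 + 3150 = 3180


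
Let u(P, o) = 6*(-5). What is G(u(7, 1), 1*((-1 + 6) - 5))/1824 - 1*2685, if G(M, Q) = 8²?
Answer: -153043/57 ≈ -2685.0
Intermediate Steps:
u(P, o) = -30
G(M, Q) = 64
G(u(7, 1), 1*((-1 + 6) - 5))/1824 - 1*2685 = 64/1824 - 1*2685 = 64*(1/1824) - 2685 = 2/57 - 2685 = -153043/57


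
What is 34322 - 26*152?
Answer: 30370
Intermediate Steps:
34322 - 26*152 = 34322 - 3952 = 30370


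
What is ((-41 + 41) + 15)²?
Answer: 225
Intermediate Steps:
((-41 + 41) + 15)² = (0 + 15)² = 15² = 225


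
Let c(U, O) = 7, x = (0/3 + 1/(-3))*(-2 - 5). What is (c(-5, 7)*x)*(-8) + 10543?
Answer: 31237/3 ≈ 10412.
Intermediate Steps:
x = 7/3 (x = (0*(1/3) + 1*(-1/3))*(-7) = (0 - 1/3)*(-7) = -1/3*(-7) = 7/3 ≈ 2.3333)
(c(-5, 7)*x)*(-8) + 10543 = (7*(7/3))*(-8) + 10543 = (49/3)*(-8) + 10543 = -392/3 + 10543 = 31237/3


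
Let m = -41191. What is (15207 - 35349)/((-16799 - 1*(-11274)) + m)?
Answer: 3357/7786 ≈ 0.43116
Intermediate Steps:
(15207 - 35349)/((-16799 - 1*(-11274)) + m) = (15207 - 35349)/((-16799 - 1*(-11274)) - 41191) = -20142/((-16799 + 11274) - 41191) = -20142/(-5525 - 41191) = -20142/(-46716) = -20142*(-1/46716) = 3357/7786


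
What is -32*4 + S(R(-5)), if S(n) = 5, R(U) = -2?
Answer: -123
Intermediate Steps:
-32*4 + S(R(-5)) = -32*4 + 5 = -128 + 5 = -123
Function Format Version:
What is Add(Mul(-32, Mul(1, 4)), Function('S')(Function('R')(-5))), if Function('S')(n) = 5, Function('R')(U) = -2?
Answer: -123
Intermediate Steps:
Add(Mul(-32, Mul(1, 4)), Function('S')(Function('R')(-5))) = Add(Mul(-32, Mul(1, 4)), 5) = Add(Mul(-32, 4), 5) = Add(-128, 5) = -123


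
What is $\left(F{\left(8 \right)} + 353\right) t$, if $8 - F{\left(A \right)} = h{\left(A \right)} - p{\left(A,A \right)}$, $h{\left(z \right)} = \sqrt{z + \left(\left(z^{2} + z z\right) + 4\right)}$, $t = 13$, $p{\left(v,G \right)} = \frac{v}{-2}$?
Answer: $4641 - 26 \sqrt{35} \approx 4487.2$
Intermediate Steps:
$p{\left(v,G \right)} = - \frac{v}{2}$ ($p{\left(v,G \right)} = v \left(- \frac{1}{2}\right) = - \frac{v}{2}$)
$h{\left(z \right)} = \sqrt{4 + z + 2 z^{2}}$ ($h{\left(z \right)} = \sqrt{z + \left(\left(z^{2} + z^{2}\right) + 4\right)} = \sqrt{z + \left(2 z^{2} + 4\right)} = \sqrt{z + \left(4 + 2 z^{2}\right)} = \sqrt{4 + z + 2 z^{2}}$)
$F{\left(A \right)} = 8 - \sqrt{4 + A + 2 A^{2}} - \frac{A}{2}$ ($F{\left(A \right)} = 8 - \left(\sqrt{4 + A + 2 A^{2}} - - \frac{A}{2}\right) = 8 - \left(\sqrt{4 + A + 2 A^{2}} + \frac{A}{2}\right) = 8 - \sqrt{4 + A + 2 A^{2}} - \frac{A}{2}$)
$\left(F{\left(8 \right)} + 353\right) t = \left(\left(8 - \sqrt{4 + 8 + 2 \cdot 8^{2}} - 4\right) + 353\right) 13 = \left(\left(8 - \sqrt{4 + 8 + 2 \cdot 64} - 4\right) + 353\right) 13 = \left(\left(8 - \sqrt{4 + 8 + 128} - 4\right) + 353\right) 13 = \left(\left(8 - \sqrt{140} - 4\right) + 353\right) 13 = \left(\left(8 - 2 \sqrt{35} - 4\right) + 353\right) 13 = \left(\left(4 - 2 \sqrt{35}\right) + 353\right) 13 = \left(357 - 2 \sqrt{35}\right) 13 = 4641 - 26 \sqrt{35}$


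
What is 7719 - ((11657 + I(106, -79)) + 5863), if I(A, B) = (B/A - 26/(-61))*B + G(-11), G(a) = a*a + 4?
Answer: -64344493/6466 ≈ -9951.2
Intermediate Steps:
G(a) = 4 + a² (G(a) = a² + 4 = 4 + a²)
I(A, B) = 125 + B*(26/61 + B/A) (I(A, B) = (B/A - 26/(-61))*B + (4 + (-11)²) = (B/A - 26*(-1/61))*B + (4 + 121) = (B/A + 26/61)*B + 125 = (26/61 + B/A)*B + 125 = B*(26/61 + B/A) + 125 = 125 + B*(26/61 + B/A))
7719 - ((11657 + I(106, -79)) + 5863) = 7719 - ((11657 + (125 + (26/61)*(-79) + (-79)²/106)) + 5863) = 7719 - ((11657 + (125 - 2054/61 + (1/106)*6241)) + 5863) = 7719 - ((11657 + (125 - 2054/61 + 6241/106)) + 5863) = 7719 - ((11657 + 971227/6466) + 5863) = 7719 - (76345389/6466 + 5863) = 7719 - 1*114255547/6466 = 7719 - 114255547/6466 = -64344493/6466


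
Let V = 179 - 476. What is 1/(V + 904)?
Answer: 1/607 ≈ 0.0016474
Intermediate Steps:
V = -297
1/(V + 904) = 1/(-297 + 904) = 1/607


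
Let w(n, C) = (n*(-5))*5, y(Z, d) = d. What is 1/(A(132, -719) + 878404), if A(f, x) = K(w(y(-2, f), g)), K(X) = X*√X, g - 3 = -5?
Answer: 219601/201882646804 + 4125*I*√33/100941323402 ≈ 1.0878e-6 + 2.3475e-7*I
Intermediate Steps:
g = -2 (g = 3 - 5 = -2)
w(n, C) = -25*n (w(n, C) = -5*n*5 = -25*n)
K(X) = X^(3/2)
A(f, x) = 125*(-f)^(3/2) (A(f, x) = (-25*f)^(3/2) = 125*(-f)^(3/2))
1/(A(132, -719) + 878404) = 1/(125*(-1*132)^(3/2) + 878404) = 1/(125*(-132)^(3/2) + 878404) = 1/(125*(-264*I*√33) + 878404) = 1/(-33000*I*√33 + 878404) = 1/(878404 - 33000*I*√33)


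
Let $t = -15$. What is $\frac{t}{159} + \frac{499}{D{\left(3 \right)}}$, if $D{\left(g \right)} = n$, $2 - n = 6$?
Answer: $- \frac{26467}{212} \approx -124.84$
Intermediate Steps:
$n = -4$ ($n = 2 - 6 = -4$)
$D{\left(g \right)} = -4$
$\frac{t}{159} + \frac{499}{D{\left(3 \right)}} = - \frac{15}{159} + \frac{499}{-4} = \left(-15\right) \frac{1}{159} + 499 \left(- \frac{1}{4}\right) = - \frac{5}{53} - \frac{499}{4} = - \frac{26467}{212}$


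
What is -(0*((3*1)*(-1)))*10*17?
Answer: 0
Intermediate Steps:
-(0*((3*1)*(-1)))*10*17 = -(0*(3*(-1)))*10*17 = -(0*(-3))*10*17 = -0*10*17 = -0*17 = -1*0 = 0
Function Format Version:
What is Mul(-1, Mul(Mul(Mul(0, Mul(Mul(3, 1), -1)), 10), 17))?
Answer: 0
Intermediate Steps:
Mul(-1, Mul(Mul(Mul(0, Mul(Mul(3, 1), -1)), 10), 17)) = Mul(-1, Mul(Mul(Mul(0, Mul(3, -1)), 10), 17)) = Mul(-1, Mul(Mul(Mul(0, -3), 10), 17)) = Mul(-1, Mul(Mul(0, 10), 17)) = Mul(-1, Mul(0, 17)) = Mul(-1, 0) = 0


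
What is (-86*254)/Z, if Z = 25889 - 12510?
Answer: -21844/13379 ≈ -1.6327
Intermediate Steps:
Z = 13379
(-86*254)/Z = -86*254/13379 = -21844*1/13379 = -21844/13379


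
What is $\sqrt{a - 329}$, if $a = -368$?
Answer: $i \sqrt{697} \approx 26.401 i$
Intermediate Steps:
$\sqrt{a - 329} = \sqrt{-368 - 329} = \sqrt{-697} = i \sqrt{697}$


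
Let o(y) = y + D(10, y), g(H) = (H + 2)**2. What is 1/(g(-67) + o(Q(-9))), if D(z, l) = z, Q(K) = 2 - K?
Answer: 1/4246 ≈ 0.00023552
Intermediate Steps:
g(H) = (2 + H)**2
o(y) = 10 + y (o(y) = y + 10 = 10 + y)
1/(g(-67) + o(Q(-9))) = 1/((2 - 67)**2 + (10 + (2 - 1*(-9)))) = 1/((-65)**2 + (10 + (2 + 9))) = 1/(4225 + (10 + 11)) = 1/(4225 + 21) = 1/4246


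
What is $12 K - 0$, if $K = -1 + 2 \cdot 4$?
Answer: $84$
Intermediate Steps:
$K = 7$ ($K = -1 + 8 = 7$)
$12 K - 0 = 12 \cdot 7 - 0 = 84 + \left(-21 + 21\right) = 84 + 0 = 84$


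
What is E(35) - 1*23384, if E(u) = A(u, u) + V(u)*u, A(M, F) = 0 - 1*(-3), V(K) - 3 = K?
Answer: -22051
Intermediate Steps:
V(K) = 3 + K
A(M, F) = 3 (A(M, F) = 0 + 3 = 3)
E(u) = 3 + u*(3 + u) (E(u) = 3 + (3 + u)*u = 3 + u*(3 + u))
E(35) - 1*23384 = (3 + 35*(3 + 35)) - 1*23384 = (3 + 35*38) - 23384 = (3 + 1330) - 23384 = 1333 - 23384 = -22051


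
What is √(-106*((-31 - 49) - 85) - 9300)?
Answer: 3*√910 ≈ 90.499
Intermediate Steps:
√(-106*((-31 - 49) - 85) - 9300) = √(-106*(-80 - 85) - 9300) = √(-106*(-165) - 9300) = √(17490 - 9300) = √8190 = 3*√910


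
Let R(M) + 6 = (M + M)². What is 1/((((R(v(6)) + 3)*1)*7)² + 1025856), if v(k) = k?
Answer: 1/2000025 ≈ 4.9999e-7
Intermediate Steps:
R(M) = -6 + 4*M² (R(M) = -6 + (M + M)² = -6 + (2*M)² = -6 + 4*M²)
1/((((R(v(6)) + 3)*1)*7)² + 1025856) = 1/(((((-6 + 4*6²) + 3)*1)*7)² + 1025856) = 1/(((((-6 + 4*36) + 3)*1)*7)² + 1025856) = 1/(((((-6 + 144) + 3)*1)*7)² + 1025856) = 1/((((138 + 3)*1)*7)² + 1025856) = 1/(((141*1)*7)² + 1025856) = 1/((141*7)² + 1025856) = 1/(987² + 1025856) = 1/(974169 + 1025856) = 1/2000025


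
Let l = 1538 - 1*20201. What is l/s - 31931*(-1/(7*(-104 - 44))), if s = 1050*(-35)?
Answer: -742683/24500 ≈ -30.314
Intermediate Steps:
s = -36750
l = -18663 (l = 1538 - 20201 = -18663)
l/s - 31931*(-1/(7*(-104 - 44))) = -18663/(-36750) - 31931*(-1/(7*(-104 - 44))) = -18663*(-1/36750) - 31931/((-7*(-148))) = 6221/12250 - 31931/1036 = 6221/12250 - 31931*1/1036 = 6221/12250 - 863/28 = -742683/24500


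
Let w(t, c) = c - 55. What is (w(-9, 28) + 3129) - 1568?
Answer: 1534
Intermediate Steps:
w(t, c) = -55 + c
(w(-9, 28) + 3129) - 1568 = ((-55 + 28) + 3129) - 1568 = (-27 + 3129) - 1568 = 3102 - 1568 = 1534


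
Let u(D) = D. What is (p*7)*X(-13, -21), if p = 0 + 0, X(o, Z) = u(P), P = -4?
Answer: 0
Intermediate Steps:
X(o, Z) = -4
p = 0
(p*7)*X(-13, -21) = (0*7)*(-4) = 0*(-4) = 0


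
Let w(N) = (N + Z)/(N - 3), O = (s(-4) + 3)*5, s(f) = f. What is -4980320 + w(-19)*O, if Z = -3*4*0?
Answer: -109567135/22 ≈ -4.9803e+6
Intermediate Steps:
Z = 0 (Z = -12*0 = 0)
O = -5 (O = (-4 + 3)*5 = -1*5 = -5)
w(N) = N/(-3 + N) (w(N) = (N + 0)/(N - 3) = N/(-3 + N))
-4980320 + w(-19)*O = -4980320 - 19/(-3 - 19)*(-5) = -4980320 - 19/(-22)*(-5) = -4980320 - 19*(-1/22)*(-5) = -4980320 + (19/22)*(-5) = -4980320 - 95/22 = -109567135/22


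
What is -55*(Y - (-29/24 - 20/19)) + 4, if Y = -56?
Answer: 1349599/456 ≈ 2959.6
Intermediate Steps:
-55*(Y - (-29/24 - 20/19)) + 4 = -55*(-56 - (-29/24 - 20/19)) + 4 = -55*(-56 - 1*(-1031/456)) + 4 = -55*(-56 + 1031/456) + 4 = -55*(-24505/456) + 4 = 1347775/456 + 4 = 1349599/456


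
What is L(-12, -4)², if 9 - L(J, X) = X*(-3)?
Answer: 9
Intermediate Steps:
L(J, X) = 9 + 3*X (L(J, X) = 9 - X*(-3) = 9 - (-3)*X = 9 + 3*X)
L(-12, -4)² = (9 + 3*(-4))² = (9 - 12)² = (-3)² = 9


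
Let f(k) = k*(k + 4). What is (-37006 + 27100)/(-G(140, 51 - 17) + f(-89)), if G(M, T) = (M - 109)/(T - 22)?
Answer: -118872/90749 ≈ -1.3099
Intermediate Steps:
G(M, T) = (-109 + M)/(-22 + T)
f(k) = k*(4 + k)
(-37006 + 27100)/(-G(140, 51 - 17) + f(-89)) = (-37006 + 27100)/(-(-109 + 140)/(-22 + (51 - 17)) - 89*(4 - 89)) = -9906/(-31/(-22 + 34) - 89*(-85)) = -9906/(-31/12 + 7565) = -9906/90749/12 = -9906*12/90749 = -118872/90749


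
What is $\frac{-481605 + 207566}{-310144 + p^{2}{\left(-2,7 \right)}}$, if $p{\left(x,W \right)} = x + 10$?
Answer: $\frac{274039}{310080} \approx 0.88377$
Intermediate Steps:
$p{\left(x,W \right)} = 10 + x$
$\frac{-481605 + 207566}{-310144 + p^{2}{\left(-2,7 \right)}} = \frac{-481605 + 207566}{-310144 + \left(10 - 2\right)^{2}} = - \frac{274039}{-310144 + 8^{2}} = - \frac{274039}{-310144 + 64} = - \frac{274039}{-310080} = \left(-274039\right) \left(- \frac{1}{310080}\right) = \frac{274039}{310080}$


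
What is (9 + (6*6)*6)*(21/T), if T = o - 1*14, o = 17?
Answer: 1575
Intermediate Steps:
T = 3 (T = 17 - 1*14 = 17 - 14 = 3)
(9 + (6*6)*6)*(21/T) = (9 + (6*6)*6)*(21/3) = (9 + 36*6)*(21*(1/3)) = (9 + 216)*7 = 225*7 = 1575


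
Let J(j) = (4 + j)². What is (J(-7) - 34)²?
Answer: 625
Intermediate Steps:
(J(-7) - 34)² = ((4 - 7)² - 34)² = ((-3)² - 34)² = (9 - 34)² = (-25)² = 625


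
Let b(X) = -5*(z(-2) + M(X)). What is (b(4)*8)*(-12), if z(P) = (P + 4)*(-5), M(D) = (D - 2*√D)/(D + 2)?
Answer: -4800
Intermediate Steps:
M(D) = (D - 2*√D)/(2 + D)
z(P) = -20 - 5*P (z(P) = (4 + P)*(-5) = -20 - 5*P)
b(X) = 50 - 5*(X - 2*√X)/(2 + X) (b(X) = -5*((-20 - 5*(-2)) + (X - 2*√X)/(2 + X)) = -5*((-20 + 10) + (X - 2*√X)/(2 + X)) = -5*(-10 + (X - 2*√X)/(2 + X)) = 50 - 5*(X - 2*√X)/(2 + X))
(b(4)*8)*(-12) = ((5*(20 + 2*√4 + 9*4)/(2 + 4))*8)*(-12) = ((5*(20 + 2*2 + 36)/6)*8)*(-12) = ((5*(⅙)*(20 + 4 + 36))*8)*(-12) = ((5*(⅙)*60)*8)*(-12) = (50*8)*(-12) = 400*(-12) = -4800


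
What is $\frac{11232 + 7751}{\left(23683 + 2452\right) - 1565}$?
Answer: $\frac{18983}{24570} \approx 0.77261$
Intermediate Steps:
$\frac{11232 + 7751}{\left(23683 + 2452\right) - 1565} = \frac{18983}{26135 - 1565} = \frac{18983}{24570}$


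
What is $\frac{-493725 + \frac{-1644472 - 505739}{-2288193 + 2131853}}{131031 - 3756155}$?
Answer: $\frac{77186816289}{566751886160} \approx 0.13619$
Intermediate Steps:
$\frac{-493725 + \frac{-1644472 - 505739}{-2288193 + 2131853}}{131031 - 3756155} = \frac{-493725 - \frac{2150211}{-156340}}{-3625124} = \left(-493725 - - \frac{2150211}{156340}\right) \left(- \frac{1}{3625124}\right) = \left(-493725 + \frac{2150211}{156340}\right) \left(- \frac{1}{3625124}\right) = \left(- \frac{77186816289}{156340}\right) \left(- \frac{1}{3625124}\right) = \frac{77186816289}{566751886160}$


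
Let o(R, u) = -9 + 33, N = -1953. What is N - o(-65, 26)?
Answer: -1977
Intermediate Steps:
o(R, u) = 24
N - o(-65, 26) = -1953 - 1*24 = -1953 - 24 = -1977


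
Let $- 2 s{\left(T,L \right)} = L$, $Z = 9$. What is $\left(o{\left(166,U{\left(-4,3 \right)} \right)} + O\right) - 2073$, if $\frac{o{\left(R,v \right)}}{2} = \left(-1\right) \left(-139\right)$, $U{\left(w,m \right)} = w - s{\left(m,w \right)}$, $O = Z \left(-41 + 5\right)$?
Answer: $-2119$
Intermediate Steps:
$s{\left(T,L \right)} = - \frac{L}{2}$
$O = -324$ ($O = 9 \left(-41 + 5\right) = 9 \left(-36\right) = -324$)
$U{\left(w,m \right)} = \frac{3 w}{2}$ ($U{\left(w,m \right)} = w - - \frac{w}{2} = w + \frac{w}{2} = \frac{3 w}{2}$)
$o{\left(R,v \right)} = 278$ ($o{\left(R,v \right)} = 2 \left(\left(-1\right) \left(-139\right)\right) = 2 \cdot 139 = 278$)
$\left(o{\left(166,U{\left(-4,3 \right)} \right)} + O\right) - 2073 = \left(278 - 324\right) - 2073 = -46 - 2073 = -2119$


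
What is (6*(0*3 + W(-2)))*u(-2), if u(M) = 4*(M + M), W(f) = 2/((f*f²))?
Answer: 24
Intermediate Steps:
W(f) = 2/f³ (W(f) = 2/(f³) = 2/f³)
u(M) = 8*M (u(M) = 4*(2*M) = 8*M)
(6*(0*3 + W(-2)))*u(-2) = (6*(0*3 + 2/(-2)³))*(8*(-2)) = (6*(0 + 2*(-⅛)))*(-16) = (6*(0 - ¼))*(-16) = (6*(-¼))*(-16) = -3/2*(-16) = 24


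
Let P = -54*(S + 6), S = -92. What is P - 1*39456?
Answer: -34812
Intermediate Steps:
P = 4644 (P = -54*(-92 + 6) = -54*(-86) = 4644)
P - 1*39456 = 4644 - 1*39456 = 4644 - 39456 = -34812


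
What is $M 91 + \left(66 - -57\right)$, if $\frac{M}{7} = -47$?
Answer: $-29816$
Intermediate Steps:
$M = -329$ ($M = 7 \left(-47\right) = -329$)
$M 91 + \left(66 - -57\right) = \left(-329\right) 91 + \left(66 - -57\right) = -29939 + \left(66 + 57\right) = -29939 + 123 = -29816$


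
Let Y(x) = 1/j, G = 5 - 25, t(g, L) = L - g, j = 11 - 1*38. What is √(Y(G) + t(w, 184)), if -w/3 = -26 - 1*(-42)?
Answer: √18789/9 ≈ 15.230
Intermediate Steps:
w = -48 (w = -3*(-26 - 1*(-42)) = -3*(-26 + 42) = -3*16 = -48)
j = -27 (j = 11 - 38 = -27)
G = -20
Y(x) = -1/27 (Y(x) = 1/(-27) = -1/27)
√(Y(G) + t(w, 184)) = √(-1/27 + (184 - 1*(-48))) = √(-1/27 + (184 + 48)) = √(-1/27 + 232) = √(6263/27) = √18789/9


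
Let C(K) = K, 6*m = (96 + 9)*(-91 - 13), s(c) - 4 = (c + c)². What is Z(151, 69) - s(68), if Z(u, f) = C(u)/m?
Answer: -33670151/1820 ≈ -18500.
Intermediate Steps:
s(c) = 4 + 4*c² (s(c) = 4 + (c + c)² = 4 + (2*c)² = 4 + 4*c²)
m = -1820 (m = ((96 + 9)*(-91 - 13))/6 = (105*(-104))/6 = (⅙)*(-10920) = -1820)
Z(u, f) = -u/1820 (Z(u, f) = u/(-1820) = u*(-1/1820) = -u/1820)
Z(151, 69) - s(68) = -1/1820*151 - (4 + 4*68²) = -151/1820 - (4 + 4*4624) = -151/1820 - (4 + 18496) = -151/1820 - 1*18500 = -151/1820 - 18500 = -33670151/1820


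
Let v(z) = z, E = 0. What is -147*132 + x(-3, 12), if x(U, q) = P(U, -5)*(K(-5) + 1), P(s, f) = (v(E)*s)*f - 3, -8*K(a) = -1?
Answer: -155259/8 ≈ -19407.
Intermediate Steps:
K(a) = ⅛ (K(a) = -⅛*(-1) = ⅛)
P(s, f) = -3 (P(s, f) = (0*s)*f - 3 = 0*f - 3 = 0 - 3 = -3)
x(U, q) = -27/8 (x(U, q) = -3*(⅛ + 1) = -3*9/8 = -27/8)
-147*132 + x(-3, 12) = -147*132 - 27/8 = -19404 - 27/8 = -155259/8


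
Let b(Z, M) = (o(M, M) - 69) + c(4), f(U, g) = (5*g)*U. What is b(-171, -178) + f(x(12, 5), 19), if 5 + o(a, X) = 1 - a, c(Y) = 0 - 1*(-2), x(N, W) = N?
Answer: 1247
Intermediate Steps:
c(Y) = 2 (c(Y) = 0 + 2 = 2)
f(U, g) = 5*U*g
o(a, X) = -4 - a (o(a, X) = -5 + (1 - a) = -4 - a)
b(Z, M) = -71 - M (b(Z, M) = ((-4 - M) - 69) + 2 = (-73 - M) + 2 = -71 - M)
b(-171, -178) + f(x(12, 5), 19) = (-71 - 1*(-178)) + 5*12*19 = (-71 + 178) + 1140 = 107 + 1140 = 1247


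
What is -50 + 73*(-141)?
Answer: -10343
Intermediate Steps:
-50 + 73*(-141) = -50 - 10293 = -10343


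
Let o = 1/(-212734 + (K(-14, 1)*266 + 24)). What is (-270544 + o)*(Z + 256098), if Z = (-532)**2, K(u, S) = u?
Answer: -15784122816267417/108217 ≈ -1.4586e+11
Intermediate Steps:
Z = 283024
o = -1/216434 (o = 1/(-212734 + (-14*266 + 24)) = 1/(-212734 + (-3724 + 24)) = 1/(-212734 - 3700) = 1/(-216434) = -1/216434 ≈ -4.6203e-6)
(-270544 + o)*(Z + 256098) = (-270544 - 1/216434)*(283024 + 256098) = -58554920097/216434*539122 = -15784122816267417/108217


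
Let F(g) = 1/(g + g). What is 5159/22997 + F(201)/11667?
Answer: 24196424303/107859011598 ≈ 0.22433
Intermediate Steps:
F(g) = 1/(2*g)
5159/22997 + F(201)/11667 = 5159/22997 + ((1/2)/201)/11667 = 5159*(1/22997) + ((1/2)*(1/201))*(1/11667) = 5159/22997 + (1/402)*(1/11667) = 5159/22997 + 1/4690134 = 24196424303/107859011598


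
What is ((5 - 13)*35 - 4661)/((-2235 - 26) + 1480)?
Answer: 4941/781 ≈ 6.3265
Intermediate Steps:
((5 - 13)*35 - 4661)/((-2235 - 26) + 1480) = (-8*35 - 4661)/(-2261 + 1480) = (-280 - 4661)/(-781) = -4941*(-1/781) = 4941/781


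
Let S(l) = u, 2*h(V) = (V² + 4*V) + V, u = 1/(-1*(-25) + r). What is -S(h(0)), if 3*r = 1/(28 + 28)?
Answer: -168/4201 ≈ -0.039990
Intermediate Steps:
r = 1/168 (r = 1/(3*(28 + 28)) = (⅓)/56 = (⅓)*(1/56) = 1/168 ≈ 0.0059524)
u = 168/4201 (u = 1/(-1*(-25) + 1/168) = 1/(25 + 1/168) = 1/(4201/168) = 168/4201 ≈ 0.039990)
h(V) = V²/2 + 5*V/2 (h(V) = ((V² + 4*V) + V)/2 = (V² + 5*V)/2 = V²/2 + 5*V/2)
S(l) = 168/4201
-S(h(0)) = -1*168/4201 = -168/4201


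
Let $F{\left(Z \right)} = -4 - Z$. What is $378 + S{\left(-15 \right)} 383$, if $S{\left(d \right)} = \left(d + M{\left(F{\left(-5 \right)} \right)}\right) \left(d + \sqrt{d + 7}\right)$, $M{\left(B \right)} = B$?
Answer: $80808 - 10724 i \sqrt{2} \approx 80808.0 - 15166.0 i$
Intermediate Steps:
$S{\left(d \right)} = \left(1 + d\right) \left(d + \sqrt{7 + d}\right)$ ($S{\left(d \right)} = \left(d - -1\right) \left(d + \sqrt{d + 7}\right) = \left(d + \left(-4 + 5\right)\right) \left(d + \sqrt{7 + d}\right) = \left(d + 1\right) \left(d + \sqrt{7 + d}\right) = \left(1 + d\right) \left(d + \sqrt{7 + d}\right)$)
$378 + S{\left(-15 \right)} 383 = 378 + \left(-15 + \left(-15\right)^{2} + \sqrt{7 - 15} - 15 \sqrt{7 - 15}\right) 383 = 378 + \left(-15 + 225 + \sqrt{-8} - 15 \sqrt{-8}\right) 383 = 378 + \left(-15 + 225 + 2 i \sqrt{2} - 15 \cdot 2 i \sqrt{2}\right) 383 = 378 + \left(-15 + 225 + 2 i \sqrt{2} - 30 i \sqrt{2}\right) 383 = 378 + \left(210 - 28 i \sqrt{2}\right) 383 = 378 + \left(80430 - 10724 i \sqrt{2}\right) = 80808 - 10724 i \sqrt{2}$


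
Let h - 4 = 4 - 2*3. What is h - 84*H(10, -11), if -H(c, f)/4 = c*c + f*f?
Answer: 74258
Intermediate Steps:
h = 2 (h = 4 + (4 - 2*3) = 4 + (4 - 6) = 4 - 2 = 2)
H(c, f) = -4*c² - 4*f² (H(c, f) = -4*(c*c + f*f) = -4*(c² + f²) = -4*c² - 4*f²)
h - 84*H(10, -11) = 2 - 84*(-4*10² - 4*(-11)²) = 2 - 84*(-4*100 - 4*121) = 2 - 84*(-400 - 484) = 2 - 84*(-884) = 2 + 74256 = 74258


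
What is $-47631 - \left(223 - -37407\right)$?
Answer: $-85261$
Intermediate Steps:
$-47631 - \left(223 - -37407\right) = -47631 - \left(223 + 37407\right) = -47631 - 37630 = -85261$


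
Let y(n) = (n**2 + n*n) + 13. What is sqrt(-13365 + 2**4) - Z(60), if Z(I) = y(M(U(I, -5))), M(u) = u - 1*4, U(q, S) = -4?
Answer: -141 + I*sqrt(13349) ≈ -141.0 + 115.54*I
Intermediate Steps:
M(u) = -4 + u (M(u) = u - 4 = -4 + u)
y(n) = 13 + 2*n**2 (y(n) = (n**2 + n**2) + 13 = 2*n**2 + 13 = 13 + 2*n**2)
Z(I) = 141 (Z(I) = 13 + 2*(-4 - 4)**2 = 13 + 2*(-8)**2 = 13 + 2*64 = 13 + 128 = 141)
sqrt(-13365 + 2**4) - Z(60) = sqrt(-13365 + 2**4) - 1*141 = sqrt(-13365 + 16) - 141 = sqrt(-13349) - 141 = I*sqrt(13349) - 141 = -141 + I*sqrt(13349)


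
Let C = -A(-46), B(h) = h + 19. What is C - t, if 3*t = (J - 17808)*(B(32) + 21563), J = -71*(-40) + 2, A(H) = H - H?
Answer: 323475124/3 ≈ 1.0783e+8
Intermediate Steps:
A(H) = 0
B(h) = 19 + h
J = 2842 (J = 2840 + 2 = 2842)
C = 0 (C = -1*0 = 0)
t = -323475124/3 (t = ((2842 - 17808)*((19 + 32) + 21563))/3 = (-14966*(51 + 21563))/3 = (-14966*21614)/3 = (⅓)*(-323475124) = -323475124/3 ≈ -1.0783e+8)
C - t = 0 - 1*(-323475124/3) = 0 + 323475124/3 = 323475124/3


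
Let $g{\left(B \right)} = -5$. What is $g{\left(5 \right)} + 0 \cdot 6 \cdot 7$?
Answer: $-5$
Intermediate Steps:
$g{\left(5 \right)} + 0 \cdot 6 \cdot 7 = -5 + 0 \cdot 6 \cdot 7 = -5 + 0 \cdot 7 = -5 + 0 = -5$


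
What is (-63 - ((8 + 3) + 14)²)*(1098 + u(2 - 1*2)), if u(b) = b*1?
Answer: -755424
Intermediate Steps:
u(b) = b
(-63 - ((8 + 3) + 14)²)*(1098 + u(2 - 1*2)) = (-63 - ((8 + 3) + 14)²)*(1098 + (2 - 1*2)) = (-63 - (11 + 14)²)*(1098 + (2 - 2)) = (-63 - 1*25²)*(1098 + 0) = (-63 - 1*625)*1098 = (-63 - 625)*1098 = -688*1098 = -755424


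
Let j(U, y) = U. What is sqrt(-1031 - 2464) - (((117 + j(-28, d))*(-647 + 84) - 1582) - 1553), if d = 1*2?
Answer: 53242 + I*sqrt(3495) ≈ 53242.0 + 59.119*I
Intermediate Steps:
d = 2
sqrt(-1031 - 2464) - (((117 + j(-28, d))*(-647 + 84) - 1582) - 1553) = sqrt(-1031 - 2464) - (((117 - 28)*(-647 + 84) - 1582) - 1553) = sqrt(-3495) - ((89*(-563) - 1582) - 1553) = I*sqrt(3495) - ((-50107 - 1582) - 1553) = I*sqrt(3495) - (-51689 - 1553) = I*sqrt(3495) - 1*(-53242) = I*sqrt(3495) + 53242 = 53242 + I*sqrt(3495)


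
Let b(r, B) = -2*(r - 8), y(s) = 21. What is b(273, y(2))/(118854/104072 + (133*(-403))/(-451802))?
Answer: -479241673160/1139935193 ≈ -420.41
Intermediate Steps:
b(r, B) = 16 - 2*r (b(r, B) = -2*(-8 + r) = 16 - 2*r)
b(273, y(2))/(118854/104072 + (133*(-403))/(-451802)) = (16 - 2*273)/(118854/104072 + (133*(-403))/(-451802)) = (16 - 546)/(118854*(1/104072) - 53599*(-1/451802)) = -530/(59427/52036 + 4123/34754) = -530/1139935193/904229572 = -530*904229572/1139935193 = -479241673160/1139935193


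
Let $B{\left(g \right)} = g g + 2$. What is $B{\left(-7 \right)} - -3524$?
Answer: $3575$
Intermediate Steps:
$B{\left(g \right)} = 2 + g^{2}$ ($B{\left(g \right)} = g^{2} + 2 = 2 + g^{2}$)
$B{\left(-7 \right)} - -3524 = \left(2 + \left(-7\right)^{2}\right) - -3524 = \left(2 + 49\right) + 3524 = 51 + 3524 = 3575$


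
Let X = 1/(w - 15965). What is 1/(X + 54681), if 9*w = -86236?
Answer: 229921/12572310192 ≈ 1.8288e-5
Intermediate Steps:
w = -86236/9 (w = (1/9)*(-86236) = -86236/9 ≈ -9581.8)
X = -9/229921 (X = 1/(-86236/9 - 15965) = 1/(-229921/9) = -9/229921 ≈ -3.9144e-5)
1/(X + 54681) = 1/(-9/229921 + 54681) = 1/(12572310192/229921) = 229921/12572310192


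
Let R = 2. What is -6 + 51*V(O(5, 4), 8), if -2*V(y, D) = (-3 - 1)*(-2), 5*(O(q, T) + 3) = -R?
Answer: -210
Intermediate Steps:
O(q, T) = -17/5 (O(q, T) = -3 + (-1*2)/5 = -3 + (⅕)*(-2) = -3 - ⅖ = -17/5)
V(y, D) = -4 (V(y, D) = -(-3 - 1)*(-2)/2 = -(-2)*(-2) = -½*8 = -4)
-6 + 51*V(O(5, 4), 8) = -6 + 51*(-4) = -6 - 204 = -210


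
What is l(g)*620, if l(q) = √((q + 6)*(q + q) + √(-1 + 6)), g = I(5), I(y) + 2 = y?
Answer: 620*√(54 + √5) ≈ 4649.4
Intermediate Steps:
I(y) = -2 + y
g = 3 (g = -2 + 5 = 3)
l(q) = √(√5 + 2*q*(6 + q)) (l(q) = √((6 + q)*(2*q) + √5) = √(2*q*(6 + q) + √5) = √(√5 + 2*q*(6 + q)))
l(g)*620 = √(√5 + 2*3² + 12*3)*620 = √(√5 + 2*9 + 36)*620 = √(√5 + 18 + 36)*620 = √(54 + √5)*620 = 620*√(54 + √5)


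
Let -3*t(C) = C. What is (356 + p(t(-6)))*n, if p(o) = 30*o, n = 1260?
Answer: 524160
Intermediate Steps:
t(C) = -C/3
(356 + p(t(-6)))*n = (356 + 30*(-1/3*(-6)))*1260 = (356 + 30*2)*1260 = (356 + 60)*1260 = 416*1260 = 524160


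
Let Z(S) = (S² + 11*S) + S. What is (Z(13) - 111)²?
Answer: 45796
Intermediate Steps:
Z(S) = S² + 12*S
(Z(13) - 111)² = (13*(12 + 13) - 111)² = (13*25 - 111)² = (325 - 111)² = 214² = 45796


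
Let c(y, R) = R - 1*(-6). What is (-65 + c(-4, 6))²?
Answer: 2809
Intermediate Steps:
c(y, R) = 6 + R (c(y, R) = R + 6 = 6 + R)
(-65 + c(-4, 6))² = (-65 + (6 + 6))² = (-65 + 12)² = (-53)² = 2809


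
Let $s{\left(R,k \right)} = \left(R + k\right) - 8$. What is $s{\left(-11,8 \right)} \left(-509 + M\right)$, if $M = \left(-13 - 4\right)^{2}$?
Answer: $2420$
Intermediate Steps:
$s{\left(R,k \right)} = -8 + R + k$
$M = 289$ ($M = \left(-17\right)^{2} = 289$)
$s{\left(-11,8 \right)} \left(-509 + M\right) = \left(-8 - 11 + 8\right) \left(-509 + 289\right) = \left(-11\right) \left(-220\right) = 2420$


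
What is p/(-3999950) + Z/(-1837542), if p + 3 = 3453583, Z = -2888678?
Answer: 260423463287/367503806145 ≈ 0.70863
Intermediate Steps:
p = 3453580 (p = -3 + 3453583 = 3453580)
p/(-3999950) + Z/(-1837542) = 3453580/(-3999950) - 2888678/(-1837542) = 3453580*(-1/3999950) - 2888678*(-1/1837542) = -345358/399995 + 1444339/918771 = 260423463287/367503806145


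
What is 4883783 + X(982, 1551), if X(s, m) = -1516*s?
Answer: 3395071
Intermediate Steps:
4883783 + X(982, 1551) = 4883783 - 1516*982 = 4883783 - 1488712 = 3395071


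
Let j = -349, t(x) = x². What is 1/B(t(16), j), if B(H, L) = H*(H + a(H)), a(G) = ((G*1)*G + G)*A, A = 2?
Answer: 1/33751040 ≈ 2.9629e-8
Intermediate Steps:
a(G) = 2*G + 2*G² (a(G) = ((G*1)*G + G)*2 = (G*G + G)*2 = (G² + G)*2 = (G + G²)*2 = 2*G + 2*G²)
B(H, L) = H*(H + 2*H*(1 + H))
1/B(t(16), j) = 1/((16²)²*(3 + 2*16²)) = 1/(256²*(3 + 2*256)) = 1/(65536*(3 + 512)) = 1/(65536*515) = 1/33751040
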